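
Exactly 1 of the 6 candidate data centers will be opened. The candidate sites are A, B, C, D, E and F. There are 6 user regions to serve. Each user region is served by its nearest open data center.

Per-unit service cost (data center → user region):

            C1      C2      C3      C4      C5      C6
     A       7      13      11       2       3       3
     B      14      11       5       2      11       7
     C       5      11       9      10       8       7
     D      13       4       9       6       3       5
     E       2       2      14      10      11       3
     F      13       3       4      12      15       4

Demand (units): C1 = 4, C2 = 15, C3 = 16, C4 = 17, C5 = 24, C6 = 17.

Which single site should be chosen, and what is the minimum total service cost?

With exactly 1 open, each user region uses its cheapest among the chosen.
{D}: C1→D 13·4=52, C2→D 4·15=60, C3→D 9·16=144, C4→D 6·17=102, C5→D 3·24=72, C6→D 5·17=85. Service cost 515.
{A}: service cost 556
{B}: service cost 718
Among all 6 size-1 choices, {D} is lowest.

Choose D only; total service cost 515.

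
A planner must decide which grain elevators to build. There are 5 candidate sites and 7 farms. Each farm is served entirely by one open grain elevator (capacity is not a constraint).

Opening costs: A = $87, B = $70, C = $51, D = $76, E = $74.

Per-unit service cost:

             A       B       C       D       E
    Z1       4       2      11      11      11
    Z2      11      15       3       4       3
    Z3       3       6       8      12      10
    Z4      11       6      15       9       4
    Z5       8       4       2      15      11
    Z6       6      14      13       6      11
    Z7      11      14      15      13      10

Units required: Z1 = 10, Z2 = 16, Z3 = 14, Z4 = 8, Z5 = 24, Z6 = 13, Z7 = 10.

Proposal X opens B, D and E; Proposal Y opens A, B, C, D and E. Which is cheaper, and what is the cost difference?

Proposal X: {B, D, E}: Z1→B 2·10=20, Z2→E 3·16=48, Z3→B 6·14=84, Z4→E 4·8=32, Z5→B 4·24=96, Z6→D 6·13=78, Z7→E 10·10=100. Service 458; fixed 220; total 678.
Proposal Y: {A, B, C, D, E}: Z1→B 2·10=20, Z2→C 3·16=48, Z3→A 3·14=42, Z4→E 4·8=32, Z5→C 2·24=48, Z6→A 6·13=78, Z7→E 10·10=100. Service 368; fixed 358; total 726.
Difference: |678 − 726| = 48.

Proposal X is cheaper by 48.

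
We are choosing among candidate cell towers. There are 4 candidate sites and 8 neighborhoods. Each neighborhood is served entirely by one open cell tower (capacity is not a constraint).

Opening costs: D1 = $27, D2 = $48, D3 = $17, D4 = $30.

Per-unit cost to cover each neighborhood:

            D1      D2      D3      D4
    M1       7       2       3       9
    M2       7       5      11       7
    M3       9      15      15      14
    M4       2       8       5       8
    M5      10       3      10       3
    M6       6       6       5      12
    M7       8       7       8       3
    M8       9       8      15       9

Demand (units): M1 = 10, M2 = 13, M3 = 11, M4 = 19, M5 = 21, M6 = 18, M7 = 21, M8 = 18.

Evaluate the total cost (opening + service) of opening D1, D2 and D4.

Each neighborhood is assigned to its cheapest site among the open ones.
{D1, D2, D4}: M1→D2 2·10=20, M2→D2 5·13=65, M3→D1 9·11=99, M4→D1 2·19=38, M5→D2 3·21=63, M6→D1 6·18=108, M7→D4 3·21=63, M8→D2 8·18=144. Service 600; fixed 105; total 705.

Total cost: 705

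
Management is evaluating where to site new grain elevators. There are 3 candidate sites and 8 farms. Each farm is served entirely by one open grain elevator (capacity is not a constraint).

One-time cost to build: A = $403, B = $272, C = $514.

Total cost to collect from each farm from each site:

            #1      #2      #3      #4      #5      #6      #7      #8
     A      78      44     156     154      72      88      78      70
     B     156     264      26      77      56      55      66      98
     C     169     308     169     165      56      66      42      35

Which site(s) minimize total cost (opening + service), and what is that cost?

For any fixed open set, each farm goes to its cheapest open site; total = fixed + service.
{B}: #1→B 156, #2→B 264, #3→B 26, #4→B 77, #5→B 56, #6→B 55, #7→B 66, #8→B 98. Service 798; fixed 272; total 1070.
{A}: #1→A 78, #2→A 44, #3→A 156, #4→A 154, #5→A 72, #6→A 88, #7→A 78, #8→A 70. Service 740; fixed 403; total 1143.
{A, B}: service 472 + fixed 675 = 1147
{A, B, C}: #1→A 78, #2→A 44, #3→B 26, #4→B 77, #5→B 56, #6→B 55, #7→C 42, #8→C 35. Service 413; fixed 1189; total 1602.
No other subset beats 1070.

Open B only; minimum total cost 1070.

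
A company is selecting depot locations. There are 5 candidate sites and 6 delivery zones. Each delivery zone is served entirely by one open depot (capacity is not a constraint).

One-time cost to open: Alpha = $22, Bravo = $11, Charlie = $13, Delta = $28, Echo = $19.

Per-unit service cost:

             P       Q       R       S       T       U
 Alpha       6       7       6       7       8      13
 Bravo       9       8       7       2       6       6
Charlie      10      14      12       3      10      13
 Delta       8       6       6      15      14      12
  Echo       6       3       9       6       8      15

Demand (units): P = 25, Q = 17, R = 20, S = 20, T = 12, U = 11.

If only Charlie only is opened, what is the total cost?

Total cost: 1064

Each delivery zone is assigned to its cheapest site among the open ones.
{Charlie}: P→Charlie 10·25=250, Q→Charlie 14·17=238, R→Charlie 12·20=240, S→Charlie 3·20=60, T→Charlie 10·12=120, U→Charlie 13·11=143. Service 1051; fixed 13; total 1064.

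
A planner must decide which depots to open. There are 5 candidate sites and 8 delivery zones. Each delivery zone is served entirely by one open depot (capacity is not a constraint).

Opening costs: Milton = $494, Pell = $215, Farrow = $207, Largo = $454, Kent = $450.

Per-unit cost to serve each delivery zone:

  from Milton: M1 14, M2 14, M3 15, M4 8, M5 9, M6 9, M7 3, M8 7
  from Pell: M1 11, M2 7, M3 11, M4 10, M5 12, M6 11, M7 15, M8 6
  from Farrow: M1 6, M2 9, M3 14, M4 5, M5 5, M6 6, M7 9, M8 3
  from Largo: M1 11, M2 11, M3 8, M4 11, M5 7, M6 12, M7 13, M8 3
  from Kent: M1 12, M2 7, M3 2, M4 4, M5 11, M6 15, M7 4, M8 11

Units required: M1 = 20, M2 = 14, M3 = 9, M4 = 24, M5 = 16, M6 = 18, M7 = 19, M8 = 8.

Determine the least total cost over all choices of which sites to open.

Minimum total cost: 1082

For any fixed open set, each delivery zone goes to its cheapest open site; total = fixed + service.
{Farrow}: M1→Farrow 6·20=120, M2→Farrow 9·14=126, M3→Farrow 14·9=126, M4→Farrow 5·24=120, M5→Farrow 5·16=80, M6→Farrow 6·18=108, M7→Farrow 9·19=171, M8→Farrow 3·8=24. Service 875; fixed 207; total 1082.
{Pell, Farrow}: service 820 + fixed 422 = 1242
{Farrow, Kent}: service 620 + fixed 657 = 1277
{Milton, Pell, Farrow, Largo, Kent}: M1→Farrow 6·20=120, M2→Pell 7·14=98, M3→Kent 2·9=18, M4→Kent 4·24=96, M5→Farrow 5·16=80, M6→Farrow 6·18=108, M7→Milton 3·19=57, M8→Farrow 3·8=24. Service 601; fixed 1820; total 2421.
No other subset beats 1082.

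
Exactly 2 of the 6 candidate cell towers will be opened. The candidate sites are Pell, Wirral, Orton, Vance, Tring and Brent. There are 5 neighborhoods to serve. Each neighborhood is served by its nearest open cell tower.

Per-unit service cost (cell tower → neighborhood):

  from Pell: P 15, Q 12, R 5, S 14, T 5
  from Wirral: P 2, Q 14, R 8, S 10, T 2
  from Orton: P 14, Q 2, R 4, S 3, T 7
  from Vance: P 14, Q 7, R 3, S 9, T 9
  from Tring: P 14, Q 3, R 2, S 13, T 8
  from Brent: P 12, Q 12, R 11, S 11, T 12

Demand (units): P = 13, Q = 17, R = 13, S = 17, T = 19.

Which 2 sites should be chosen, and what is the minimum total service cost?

Choose Wirral and Orton; total service cost 201.

With exactly 2 open, each neighborhood uses its cheapest among the chosen.
{Wirral, Orton}: P→Wirral 2·13=26, Q→Orton 2·17=34, R→Orton 4·13=52, S→Orton 3·17=51, T→Wirral 2·19=38. Service cost 201.
{Wirral, Tring}: service cost 311
{Wirral, Vance}: service cost 375
Among all 15 size-2 choices, {Wirral, Orton} is lowest.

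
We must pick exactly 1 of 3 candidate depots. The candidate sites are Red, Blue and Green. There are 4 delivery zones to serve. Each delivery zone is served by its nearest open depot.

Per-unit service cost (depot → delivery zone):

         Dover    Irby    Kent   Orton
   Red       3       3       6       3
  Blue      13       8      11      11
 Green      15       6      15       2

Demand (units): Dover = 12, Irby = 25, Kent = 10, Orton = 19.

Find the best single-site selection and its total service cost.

With exactly 1 open, each delivery zone uses its cheapest among the chosen.
{Red}: Dover→Red 3·12=36, Irby→Red 3·25=75, Kent→Red 6·10=60, Orton→Red 3·19=57. Service cost 228.
{Green}: service cost 518
{Blue}: service cost 675
Among all 3 size-1 choices, {Red} is lowest.

Choose Red only; total service cost 228.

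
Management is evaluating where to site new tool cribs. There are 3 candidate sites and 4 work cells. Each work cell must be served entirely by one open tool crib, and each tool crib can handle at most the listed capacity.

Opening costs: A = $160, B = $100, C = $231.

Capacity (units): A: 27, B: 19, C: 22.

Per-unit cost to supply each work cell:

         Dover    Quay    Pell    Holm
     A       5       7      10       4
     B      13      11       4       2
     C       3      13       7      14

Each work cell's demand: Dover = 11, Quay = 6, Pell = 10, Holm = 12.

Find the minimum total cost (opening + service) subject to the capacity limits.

Minimum total cost: 469

Open {A, B}: Dover→A 5·11=55, Quay→B 11·6=66, Pell→B 4·10=40, Holm→A 4·12=48.
Loads: A carries 23/27, B carries 16/19. Service 209; fixed 260; total 469.
Next best feasible plan costs 481.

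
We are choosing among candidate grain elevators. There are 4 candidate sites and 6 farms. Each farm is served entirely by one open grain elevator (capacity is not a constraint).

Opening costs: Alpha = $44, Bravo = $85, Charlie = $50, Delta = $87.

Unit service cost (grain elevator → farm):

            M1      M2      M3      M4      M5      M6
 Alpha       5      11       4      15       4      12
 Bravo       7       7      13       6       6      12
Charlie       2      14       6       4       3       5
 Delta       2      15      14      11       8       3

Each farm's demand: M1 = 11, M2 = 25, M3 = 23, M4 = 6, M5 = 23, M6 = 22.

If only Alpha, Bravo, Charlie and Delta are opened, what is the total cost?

Total cost: 714

Each farm is assigned to its cheapest site among the open ones.
{Alpha, Bravo, Charlie, Delta}: M1→Charlie 2·11=22, M2→Bravo 7·25=175, M3→Alpha 4·23=92, M4→Charlie 4·6=24, M5→Charlie 3·23=69, M6→Delta 3·22=66. Service 448; fixed 266; total 714.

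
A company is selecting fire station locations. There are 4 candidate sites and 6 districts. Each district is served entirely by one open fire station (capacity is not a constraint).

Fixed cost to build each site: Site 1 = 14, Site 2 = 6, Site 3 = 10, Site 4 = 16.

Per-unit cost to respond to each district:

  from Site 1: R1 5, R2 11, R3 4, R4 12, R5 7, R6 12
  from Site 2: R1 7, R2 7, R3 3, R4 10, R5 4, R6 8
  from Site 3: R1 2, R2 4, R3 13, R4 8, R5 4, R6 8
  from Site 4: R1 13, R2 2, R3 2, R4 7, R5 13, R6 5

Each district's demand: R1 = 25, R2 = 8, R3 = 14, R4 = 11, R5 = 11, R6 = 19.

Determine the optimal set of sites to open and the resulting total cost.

For any fixed open set, each district goes to its cheapest open site; total = fixed + service.
{Site 3, Site 4}: R1→Site 3 2·25=50, R2→Site 4 2·8=16, R3→Site 4 2·14=28, R4→Site 4 7·11=77, R5→Site 3 4·11=44, R6→Site 4 5·19=95. Service 310; fixed 26; total 336.
{Site 2, Site 3, Site 4}: service 310 + fixed 32 = 342
{Site 1, Site 3, Site 4}: service 310 + fixed 40 = 350
{Site 1, Site 2, Site 3, Site 4}: service 310 + fixed 46 = 356
(All 15 nonempty subsets were checked; Site 3 and Site 4 is lowest.)

Open Site 3 and Site 4; minimum total cost 336.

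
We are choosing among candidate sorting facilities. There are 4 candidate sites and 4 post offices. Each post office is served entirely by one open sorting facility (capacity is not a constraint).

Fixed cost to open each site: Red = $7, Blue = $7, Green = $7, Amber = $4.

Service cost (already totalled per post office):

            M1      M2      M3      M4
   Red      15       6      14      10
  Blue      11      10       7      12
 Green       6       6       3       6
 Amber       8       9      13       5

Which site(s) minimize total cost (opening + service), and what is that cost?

For any fixed open set, each post office goes to its cheapest open site; total = fixed + service.
{Green}: M1→Green 6, M2→Green 6, M3→Green 3, M4→Green 6. Service 21; fixed 7; total 28.
{Green, Amber}: M1→Green 6, M2→Green 6, M3→Green 3, M4→Amber 5. Service 20; fixed 11; total 31.
{Red, Green}: service 21 + fixed 14 = 35
{Red, Blue, Green, Amber}: service 20 + fixed 25 = 45
No other subset beats 28.

Open Green only; minimum total cost 28.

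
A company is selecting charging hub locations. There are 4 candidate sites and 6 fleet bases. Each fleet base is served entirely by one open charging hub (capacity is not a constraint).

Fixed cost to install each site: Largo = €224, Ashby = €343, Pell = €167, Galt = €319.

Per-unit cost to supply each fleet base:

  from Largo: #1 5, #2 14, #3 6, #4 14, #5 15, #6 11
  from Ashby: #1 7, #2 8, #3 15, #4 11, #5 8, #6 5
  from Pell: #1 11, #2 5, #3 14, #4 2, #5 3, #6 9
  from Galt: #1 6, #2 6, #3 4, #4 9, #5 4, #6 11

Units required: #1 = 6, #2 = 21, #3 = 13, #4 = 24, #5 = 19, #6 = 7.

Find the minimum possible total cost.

For any fixed open set, each fleet base goes to its cheapest open site; total = fixed + service.
{Pell}: #1→Pell 11·6=66, #2→Pell 5·21=105, #3→Pell 14·13=182, #4→Pell 2·24=48, #5→Pell 3·19=57, #6→Pell 9·7=63. Service 521; fixed 167; total 688.
{Largo, Pell}: #1→Largo 5·6=30, #2→Pell 5·21=105, #3→Largo 6·13=78, #4→Pell 2·24=48, #5→Pell 3·19=57, #6→Pell 9·7=63. Service 381; fixed 391; total 772.
{Pell, Galt}: #1→Galt 6·6=36, #2→Pell 5·21=105, #3→Galt 4·13=52, #4→Pell 2·24=48, #5→Pell 3·19=57, #6→Pell 9·7=63. Service 361; fixed 486; total 847.
{Largo, Ashby, Pell, Galt}: #1→Largo 5·6=30, #2→Pell 5·21=105, #3→Galt 4·13=52, #4→Pell 2·24=48, #5→Pell 3·19=57, #6→Ashby 5·7=35. Service 327; fixed 1053; total 1380.
(All 15 nonempty subsets were checked; Pell only is lowest.)

Minimum total cost: 688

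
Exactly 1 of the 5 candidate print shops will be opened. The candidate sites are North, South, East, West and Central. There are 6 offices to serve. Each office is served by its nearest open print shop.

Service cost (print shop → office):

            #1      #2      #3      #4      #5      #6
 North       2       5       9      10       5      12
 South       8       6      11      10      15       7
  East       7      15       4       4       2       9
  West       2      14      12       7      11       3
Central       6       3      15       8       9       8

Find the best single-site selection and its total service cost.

Choose East only; total service cost 41.

With exactly 1 open, each office uses its cheapest among the chosen.
{East}: #1→East 7, #2→East 15, #3→East 4, #4→East 4, #5→East 2, #6→East 9. Service cost 41.
{North}: service cost 43
{West}: service cost 49
Among all 5 size-1 choices, {East} is lowest.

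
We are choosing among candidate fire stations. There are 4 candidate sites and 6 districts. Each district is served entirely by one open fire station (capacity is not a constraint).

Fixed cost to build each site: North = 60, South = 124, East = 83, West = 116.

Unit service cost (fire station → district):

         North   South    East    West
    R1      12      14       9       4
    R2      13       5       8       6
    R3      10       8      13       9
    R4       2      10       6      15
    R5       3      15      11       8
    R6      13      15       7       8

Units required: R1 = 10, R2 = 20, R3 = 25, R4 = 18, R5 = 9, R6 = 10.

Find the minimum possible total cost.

For any fixed open set, each district goes to its cheapest open site; total = fixed + service.
{North, West}: R1→West 4·10=40, R2→West 6·20=120, R3→West 9·25=225, R4→North 2·18=36, R5→North 3·9=27, R6→West 8·10=80. Service 528; fixed 176; total 704.
{North, East}: R1→East 9·10=90, R2→East 8·20=160, R3→North 10·25=250, R4→North 2·18=36, R5→North 3·9=27, R6→East 7·10=70. Service 633; fixed 143; total 776.
{North, East, West}: service 518 + fixed 259 = 777
{North, South, East, West}: R1→West 4·10=40, R2→South 5·20=100, R3→South 8·25=200, R4→North 2·18=36, R5→North 3·9=27, R6→East 7·10=70. Service 473; fixed 383; total 856.
(All 15 nonempty subsets were checked; North and West is lowest.)

Minimum total cost: 704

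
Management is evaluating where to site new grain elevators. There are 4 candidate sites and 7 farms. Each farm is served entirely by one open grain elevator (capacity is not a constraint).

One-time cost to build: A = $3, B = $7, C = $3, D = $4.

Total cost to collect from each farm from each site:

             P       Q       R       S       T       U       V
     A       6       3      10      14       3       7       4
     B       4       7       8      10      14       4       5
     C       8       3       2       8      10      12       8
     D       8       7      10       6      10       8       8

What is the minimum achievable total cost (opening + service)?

Minimum total cost: 39

For any fixed open set, each farm goes to its cheapest open site; total = fixed + service.
{A, C}: P→A 6, Q→A 3, R→C 2, S→C 8, T→A 3, U→A 7, V→A 4. Service 33; fixed 6; total 39.
{A, B, C}: P→B 4, Q→A 3, R→C 2, S→C 8, T→A 3, U→B 4, V→A 4. Service 28; fixed 13; total 41.
{A, C, D}: P→A 6, Q→A 3, R→C 2, S→D 6, T→A 3, U→A 7, V→A 4. Service 31; fixed 10; total 41.
{A, B, C, D}: P→B 4, Q→A 3, R→C 2, S→D 6, T→A 3, U→B 4, V→A 4. Service 26; fixed 17; total 43.
No other subset beats 39.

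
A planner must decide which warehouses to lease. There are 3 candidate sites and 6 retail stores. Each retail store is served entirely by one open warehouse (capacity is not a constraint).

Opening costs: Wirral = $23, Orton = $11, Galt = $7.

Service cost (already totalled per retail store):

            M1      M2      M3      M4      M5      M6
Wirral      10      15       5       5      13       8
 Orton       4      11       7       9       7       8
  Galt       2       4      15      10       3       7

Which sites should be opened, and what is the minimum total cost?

Open Galt only; minimum total cost 48.

For any fixed open set, each retail store goes to its cheapest open site; total = fixed + service.
{Galt}: M1→Galt 2, M2→Galt 4, M3→Galt 15, M4→Galt 10, M5→Galt 3, M6→Galt 7. Service 41; fixed 7; total 48.
{Orton, Galt}: M1→Galt 2, M2→Galt 4, M3→Orton 7, M4→Orton 9, M5→Galt 3, M6→Galt 7. Service 32; fixed 18; total 50.
{Wirral, Galt}: M1→Galt 2, M2→Galt 4, M3→Wirral 5, M4→Wirral 5, M5→Galt 3, M6→Galt 7. Service 26; fixed 30; total 56.
{Wirral, Orton, Galt}: service 26 + fixed 41 = 67
No other subset beats 48.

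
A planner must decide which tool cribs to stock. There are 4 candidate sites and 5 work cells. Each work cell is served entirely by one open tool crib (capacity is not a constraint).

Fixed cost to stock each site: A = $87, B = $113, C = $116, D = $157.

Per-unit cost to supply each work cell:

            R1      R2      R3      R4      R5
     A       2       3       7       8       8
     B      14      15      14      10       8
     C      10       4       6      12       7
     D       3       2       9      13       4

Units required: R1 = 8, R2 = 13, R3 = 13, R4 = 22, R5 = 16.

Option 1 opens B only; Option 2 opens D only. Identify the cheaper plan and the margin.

Option 2 is cheaper by 276.

Option 1: {B}: R1→B 14·8=112, R2→B 15·13=195, R3→B 14·13=182, R4→B 10·22=220, R5→B 8·16=128. Service 837; fixed 113; total 950.
Option 2: {D}: R1→D 3·8=24, R2→D 2·13=26, R3→D 9·13=117, R4→D 13·22=286, R5→D 4·16=64. Service 517; fixed 157; total 674.
Difference: |950 − 674| = 276.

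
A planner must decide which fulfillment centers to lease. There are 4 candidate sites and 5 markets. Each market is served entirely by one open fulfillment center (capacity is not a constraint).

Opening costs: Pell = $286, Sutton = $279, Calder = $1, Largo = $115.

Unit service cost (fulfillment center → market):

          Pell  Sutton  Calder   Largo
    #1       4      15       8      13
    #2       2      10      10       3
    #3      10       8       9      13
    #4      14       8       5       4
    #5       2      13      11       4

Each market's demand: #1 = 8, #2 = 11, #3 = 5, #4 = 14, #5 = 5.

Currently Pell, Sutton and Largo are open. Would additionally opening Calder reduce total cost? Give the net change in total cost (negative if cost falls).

No — net change +1 (cost rises by 1).

Current service cost with {Pell, Sutton, Largo}: 160.
Adding Calder: each market re-picks its cheapest; new service cost 160, saving 0.
Extra fixed cost: 1. Net change = 1 − 0 = 1.
(Totals: 840 → 841.)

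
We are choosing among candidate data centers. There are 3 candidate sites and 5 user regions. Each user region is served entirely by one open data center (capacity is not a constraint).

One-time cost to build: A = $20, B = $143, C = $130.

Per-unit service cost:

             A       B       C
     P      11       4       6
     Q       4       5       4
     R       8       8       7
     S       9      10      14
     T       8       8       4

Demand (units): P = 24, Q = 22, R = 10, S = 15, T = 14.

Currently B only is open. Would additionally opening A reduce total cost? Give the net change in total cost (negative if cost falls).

Current service cost with {B}: 548.
Adding A: each user region re-picks its cheapest; new service cost 511, saving 37.
Extra fixed cost: 20. Net change = 20 − 37 = -17.
(Totals: 691 → 674.)

Yes — net change −17 (cost falls by 17).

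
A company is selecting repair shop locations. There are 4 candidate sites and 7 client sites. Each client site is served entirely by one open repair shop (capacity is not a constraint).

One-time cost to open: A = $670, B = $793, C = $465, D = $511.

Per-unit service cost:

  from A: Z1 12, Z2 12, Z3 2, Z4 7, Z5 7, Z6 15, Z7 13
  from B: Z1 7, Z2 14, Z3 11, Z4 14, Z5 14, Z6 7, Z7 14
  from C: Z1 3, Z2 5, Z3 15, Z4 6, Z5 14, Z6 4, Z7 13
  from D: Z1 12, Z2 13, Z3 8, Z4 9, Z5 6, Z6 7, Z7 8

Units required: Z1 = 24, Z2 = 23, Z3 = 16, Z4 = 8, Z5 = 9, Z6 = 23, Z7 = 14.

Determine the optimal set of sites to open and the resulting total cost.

Open C only; minimum total cost 1340.

For any fixed open set, each client site goes to its cheapest open site; total = fixed + service.
{C}: Z1→C 3·24=72, Z2→C 5·23=115, Z3→C 15·16=240, Z4→C 6·8=48, Z5→C 14·9=126, Z6→C 4·23=92, Z7→C 13·14=182. Service 875; fixed 465; total 1340.
{C, D}: Z1→C 3·24=72, Z2→C 5·23=115, Z3→D 8·16=128, Z4→C 6·8=48, Z5→D 6·9=54, Z6→C 4·23=92, Z7→D 8·14=112. Service 621; fixed 976; total 1597.
{D}: Z1→D 12·24=288, Z2→D 13·23=299, Z3→D 8·16=128, Z4→D 9·8=72, Z5→D 6·9=54, Z6→D 7·23=161, Z7→D 8·14=112. Service 1114; fixed 511; total 1625.
{A, B, C, D}: Z1→C 3·24=72, Z2→C 5·23=115, Z3→A 2·16=32, Z4→C 6·8=48, Z5→D 6·9=54, Z6→C 4·23=92, Z7→D 8·14=112. Service 525; fixed 2439; total 2964.
(All 15 nonempty subsets were checked; C only is lowest.)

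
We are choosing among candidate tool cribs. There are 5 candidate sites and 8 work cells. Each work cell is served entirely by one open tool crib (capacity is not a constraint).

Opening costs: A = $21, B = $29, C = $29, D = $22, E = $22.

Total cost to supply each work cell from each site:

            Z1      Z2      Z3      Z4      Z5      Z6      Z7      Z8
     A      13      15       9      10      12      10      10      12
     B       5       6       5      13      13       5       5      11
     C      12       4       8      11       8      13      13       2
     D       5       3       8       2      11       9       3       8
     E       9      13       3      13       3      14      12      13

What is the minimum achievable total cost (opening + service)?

For any fixed open set, each work cell goes to its cheapest open site; total = fixed + service.
{D}: Z1→D 5, Z2→D 3, Z3→D 8, Z4→D 2, Z5→D 11, Z6→D 9, Z7→D 3, Z8→D 8. Service 49; fixed 22; total 71.
{D, E}: service 36 + fixed 44 = 80
{C, D}: Z1→D 5, Z2→D 3, Z3→C 8, Z4→D 2, Z5→C 8, Z6→D 9, Z7→D 3, Z8→C 2. Service 40; fixed 51; total 91.
{A, B, C, D, E}: Z1→B 5, Z2→D 3, Z3→E 3, Z4→D 2, Z5→E 3, Z6→B 5, Z7→D 3, Z8→C 2. Service 26; fixed 123; total 149.
No other subset beats 71.

Minimum total cost: 71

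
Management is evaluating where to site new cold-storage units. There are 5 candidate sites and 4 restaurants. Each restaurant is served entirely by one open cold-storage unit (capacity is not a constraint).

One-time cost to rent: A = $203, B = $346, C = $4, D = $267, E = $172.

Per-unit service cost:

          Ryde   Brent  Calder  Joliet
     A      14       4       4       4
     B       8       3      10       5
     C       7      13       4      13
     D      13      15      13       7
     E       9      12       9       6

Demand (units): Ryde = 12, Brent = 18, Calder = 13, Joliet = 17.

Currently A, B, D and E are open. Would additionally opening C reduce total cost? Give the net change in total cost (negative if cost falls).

Current service cost with {A, B, D, E}: 270.
Adding C: each restaurant re-picks its cheapest; new service cost 258, saving 12.
Extra fixed cost: 4. Net change = 4 − 12 = -8.
(Totals: 1258 → 1250.)

Yes — net change −8 (cost falls by 8).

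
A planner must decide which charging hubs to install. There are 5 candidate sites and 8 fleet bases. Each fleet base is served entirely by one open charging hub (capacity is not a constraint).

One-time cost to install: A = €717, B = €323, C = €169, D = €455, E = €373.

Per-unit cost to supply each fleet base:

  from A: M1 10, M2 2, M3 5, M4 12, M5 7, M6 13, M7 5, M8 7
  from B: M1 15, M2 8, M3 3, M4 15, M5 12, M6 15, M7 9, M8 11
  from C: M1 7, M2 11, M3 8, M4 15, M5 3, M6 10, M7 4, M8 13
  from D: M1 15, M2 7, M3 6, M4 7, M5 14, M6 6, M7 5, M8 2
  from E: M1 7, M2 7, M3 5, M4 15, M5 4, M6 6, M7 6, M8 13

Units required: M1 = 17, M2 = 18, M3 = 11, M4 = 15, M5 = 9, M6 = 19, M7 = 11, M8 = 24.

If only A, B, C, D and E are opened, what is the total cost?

Total cost: 2563

Each fleet base is assigned to its cheapest site among the open ones.
{A, B, C, D, E}: M1→C 7·17=119, M2→A 2·18=36, M3→B 3·11=33, M4→D 7·15=105, M5→C 3·9=27, M6→D 6·19=114, M7→C 4·11=44, M8→D 2·24=48. Service 526; fixed 2037; total 2563.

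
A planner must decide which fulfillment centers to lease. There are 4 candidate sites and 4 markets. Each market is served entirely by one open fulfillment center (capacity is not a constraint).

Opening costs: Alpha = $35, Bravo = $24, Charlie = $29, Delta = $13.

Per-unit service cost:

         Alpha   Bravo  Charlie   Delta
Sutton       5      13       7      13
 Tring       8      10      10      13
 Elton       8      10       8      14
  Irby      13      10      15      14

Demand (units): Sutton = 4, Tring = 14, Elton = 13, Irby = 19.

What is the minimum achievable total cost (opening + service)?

For any fixed open set, each market goes to its cheapest open site; total = fixed + service.
{Alpha, Bravo}: Sutton→Alpha 5·4=20, Tring→Alpha 8·14=112, Elton→Alpha 8·13=104, Irby→Bravo 10·19=190. Service 426; fixed 59; total 485.
{Alpha, Bravo, Delta}: Sutton→Alpha 5·4=20, Tring→Alpha 8·14=112, Elton→Alpha 8·13=104, Irby→Bravo 10·19=190. Service 426; fixed 72; total 498.
{Alpha, Bravo, Charlie}: Sutton→Alpha 5·4=20, Tring→Alpha 8·14=112, Elton→Alpha 8·13=104, Irby→Bravo 10·19=190. Service 426; fixed 88; total 514.
{Alpha, Bravo, Charlie, Delta}: Sutton→Alpha 5·4=20, Tring→Alpha 8·14=112, Elton→Alpha 8·13=104, Irby→Bravo 10·19=190. Service 426; fixed 101; total 527.
No other subset beats 485.

Minimum total cost: 485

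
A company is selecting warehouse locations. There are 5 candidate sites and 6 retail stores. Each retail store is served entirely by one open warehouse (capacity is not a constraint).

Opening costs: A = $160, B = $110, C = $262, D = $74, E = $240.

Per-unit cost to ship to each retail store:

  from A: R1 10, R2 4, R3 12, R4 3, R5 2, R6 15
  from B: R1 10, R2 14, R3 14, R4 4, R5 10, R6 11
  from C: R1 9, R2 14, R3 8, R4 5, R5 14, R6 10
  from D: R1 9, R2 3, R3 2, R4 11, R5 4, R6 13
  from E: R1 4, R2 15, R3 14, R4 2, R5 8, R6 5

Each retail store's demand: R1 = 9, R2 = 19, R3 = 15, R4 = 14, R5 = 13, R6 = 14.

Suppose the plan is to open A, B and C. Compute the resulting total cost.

Total cost: 1017

Each retail store is assigned to its cheapest site among the open ones.
{A, B, C}: R1→C 9·9=81, R2→A 4·19=76, R3→C 8·15=120, R4→A 3·14=42, R5→A 2·13=26, R6→C 10·14=140. Service 485; fixed 532; total 1017.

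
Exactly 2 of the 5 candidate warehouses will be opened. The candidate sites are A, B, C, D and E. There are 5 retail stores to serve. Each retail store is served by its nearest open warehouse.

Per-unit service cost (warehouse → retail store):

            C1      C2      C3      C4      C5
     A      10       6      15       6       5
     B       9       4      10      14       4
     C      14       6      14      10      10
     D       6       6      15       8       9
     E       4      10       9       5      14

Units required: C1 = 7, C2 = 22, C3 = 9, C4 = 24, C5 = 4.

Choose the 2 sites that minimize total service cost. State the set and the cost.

Choose B and E; total service cost 333.

With exactly 2 open, each retail store uses its cheapest among the chosen.
{B, E}: C1→E 4·7=28, C2→B 4·22=88, C3→E 9·9=81, C4→E 5·24=120, C5→B 4·4=16. Service cost 333.
{A, E}: service cost 381
{D, E}: service cost 397
Among all 10 size-2 choices, {B, E} is lowest.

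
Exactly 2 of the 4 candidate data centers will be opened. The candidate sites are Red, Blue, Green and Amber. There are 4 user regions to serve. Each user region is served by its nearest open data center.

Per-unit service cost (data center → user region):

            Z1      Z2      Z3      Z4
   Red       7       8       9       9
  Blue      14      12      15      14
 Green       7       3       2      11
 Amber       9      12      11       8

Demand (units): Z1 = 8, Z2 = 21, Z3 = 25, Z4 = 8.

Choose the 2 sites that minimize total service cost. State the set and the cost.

Choose Green and Amber; total service cost 233.

With exactly 2 open, each user region uses its cheapest among the chosen.
{Green, Amber}: Z1→Green 7·8=56, Z2→Green 3·21=63, Z3→Green 2·25=50, Z4→Amber 8·8=64. Service cost 233.
{Red, Green}: service cost 241
{Blue, Green}: service cost 257
Among all 6 size-2 choices, {Green, Amber} is lowest.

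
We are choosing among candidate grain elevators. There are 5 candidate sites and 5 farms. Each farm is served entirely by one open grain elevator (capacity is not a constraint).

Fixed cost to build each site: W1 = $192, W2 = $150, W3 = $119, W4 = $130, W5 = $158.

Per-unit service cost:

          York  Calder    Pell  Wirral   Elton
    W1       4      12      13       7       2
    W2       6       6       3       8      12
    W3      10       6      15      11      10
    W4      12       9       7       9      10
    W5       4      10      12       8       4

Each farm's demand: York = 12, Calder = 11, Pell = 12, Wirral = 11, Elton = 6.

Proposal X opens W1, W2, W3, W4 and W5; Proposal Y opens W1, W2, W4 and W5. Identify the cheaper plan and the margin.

Proposal X: {W1, W2, W3, W4, W5}: York→W1 4·12=48, Calder→W2 6·11=66, Pell→W2 3·12=36, Wirral→W1 7·11=77, Elton→W1 2·6=12. Service 239; fixed 749; total 988.
Proposal Y: {W1, W2, W4, W5}: York→W1 4·12=48, Calder→W2 6·11=66, Pell→W2 3·12=36, Wirral→W1 7·11=77, Elton→W1 2·6=12. Service 239; fixed 630; total 869.
Difference: |988 − 869| = 119.

Proposal Y is cheaper by 119.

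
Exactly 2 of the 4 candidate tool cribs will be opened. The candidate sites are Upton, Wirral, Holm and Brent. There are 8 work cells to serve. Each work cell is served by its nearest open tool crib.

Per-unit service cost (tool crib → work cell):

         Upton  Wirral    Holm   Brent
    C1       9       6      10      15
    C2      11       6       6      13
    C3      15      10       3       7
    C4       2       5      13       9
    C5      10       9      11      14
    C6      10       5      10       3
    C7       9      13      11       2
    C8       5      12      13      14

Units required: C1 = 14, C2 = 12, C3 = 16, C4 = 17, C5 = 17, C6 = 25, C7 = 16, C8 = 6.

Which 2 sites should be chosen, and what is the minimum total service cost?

Choose Wirral and Brent; total service cost 685.

With exactly 2 open, each work cell uses its cheapest among the chosen.
{Wirral, Brent}: C1→Wirral 6·14=84, C2→Wirral 6·12=72, C3→Brent 7·16=112, C4→Wirral 5·17=85, C5→Wirral 9·17=153, C6→Brent 3·25=75, C7→Brent 2·16=32, C8→Wirral 12·6=72. Service cost 685.
{Upton, Brent}: service cost 711
{Holm, Brent}: service cost 785
Among all 6 size-2 choices, {Wirral, Brent} is lowest.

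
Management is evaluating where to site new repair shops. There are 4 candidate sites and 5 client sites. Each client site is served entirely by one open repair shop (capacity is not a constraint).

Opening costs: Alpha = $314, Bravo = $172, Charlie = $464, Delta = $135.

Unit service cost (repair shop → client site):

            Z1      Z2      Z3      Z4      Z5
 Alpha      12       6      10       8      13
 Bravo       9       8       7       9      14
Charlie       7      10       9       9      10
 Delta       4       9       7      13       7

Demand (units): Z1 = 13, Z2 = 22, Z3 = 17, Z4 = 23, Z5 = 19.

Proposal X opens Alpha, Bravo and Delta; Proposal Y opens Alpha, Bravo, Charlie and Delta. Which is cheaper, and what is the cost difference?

Proposal X is cheaper by 464.

Proposal X: {Alpha, Bravo, Delta}: Z1→Delta 4·13=52, Z2→Alpha 6·22=132, Z3→Bravo 7·17=119, Z4→Alpha 8·23=184, Z5→Delta 7·19=133. Service 620; fixed 621; total 1241.
Proposal Y: {Alpha, Bravo, Charlie, Delta}: Z1→Delta 4·13=52, Z2→Alpha 6·22=132, Z3→Bravo 7·17=119, Z4→Alpha 8·23=184, Z5→Delta 7·19=133. Service 620; fixed 1085; total 1705.
Difference: |1241 − 1705| = 464.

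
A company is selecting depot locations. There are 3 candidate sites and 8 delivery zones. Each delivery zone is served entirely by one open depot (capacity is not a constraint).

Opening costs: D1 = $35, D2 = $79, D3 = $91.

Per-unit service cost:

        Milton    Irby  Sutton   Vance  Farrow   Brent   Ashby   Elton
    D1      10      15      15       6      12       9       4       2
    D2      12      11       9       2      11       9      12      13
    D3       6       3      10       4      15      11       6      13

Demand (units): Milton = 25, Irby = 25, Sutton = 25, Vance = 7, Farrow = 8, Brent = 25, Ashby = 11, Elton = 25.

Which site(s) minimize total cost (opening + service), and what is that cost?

Open D1 and D3; minimum total cost 1044.

For any fixed open set, each delivery zone goes to its cheapest open site; total = fixed + service.
{D1, D3}: Milton→D3 6·25=150, Irby→D3 3·25=75, Sutton→D3 10·25=250, Vance→D3 4·7=28, Farrow→D1 12·8=96, Brent→D1 9·25=225, Ashby→D1 4·11=44, Elton→D1 2·25=50. Service 918; fixed 126; total 1044.
{D1, D2, D3}: service 871 + fixed 205 = 1076
{D1, D2}: Milton→D1 10·25=250, Irby→D2 11·25=275, Sutton→D2 9·25=225, Vance→D2 2·7=14, Farrow→D2 11·8=88, Brent→D1 9·25=225, Ashby→D1 4·11=44, Elton→D1 2·25=50. Service 1171; fixed 114; total 1285.
{D1}: Milton→D1 10·25=250, Irby→D1 15·25=375, Sutton→D1 15·25=375, Vance→D1 6·7=42, Farrow→D1 12·8=96, Brent→D1 9·25=225, Ashby→D1 4·11=44, Elton→D1 2·25=50. Service 1457; fixed 35; total 1492.
No other subset beats 1044.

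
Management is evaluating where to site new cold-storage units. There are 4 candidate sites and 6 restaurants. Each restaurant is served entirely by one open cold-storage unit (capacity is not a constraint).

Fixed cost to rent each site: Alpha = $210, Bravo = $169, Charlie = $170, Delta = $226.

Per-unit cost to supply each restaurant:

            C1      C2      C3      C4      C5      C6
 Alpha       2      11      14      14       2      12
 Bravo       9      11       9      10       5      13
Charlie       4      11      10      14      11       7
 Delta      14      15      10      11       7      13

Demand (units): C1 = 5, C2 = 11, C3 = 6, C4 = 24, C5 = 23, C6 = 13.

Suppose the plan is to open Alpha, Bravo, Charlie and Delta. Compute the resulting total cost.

Each restaurant is assigned to its cheapest site among the open ones.
{Alpha, Bravo, Charlie, Delta}: C1→Alpha 2·5=10, C2→Alpha 11·11=121, C3→Bravo 9·6=54, C4→Bravo 10·24=240, C5→Alpha 2·23=46, C6→Charlie 7·13=91. Service 562; fixed 775; total 1337.

Total cost: 1337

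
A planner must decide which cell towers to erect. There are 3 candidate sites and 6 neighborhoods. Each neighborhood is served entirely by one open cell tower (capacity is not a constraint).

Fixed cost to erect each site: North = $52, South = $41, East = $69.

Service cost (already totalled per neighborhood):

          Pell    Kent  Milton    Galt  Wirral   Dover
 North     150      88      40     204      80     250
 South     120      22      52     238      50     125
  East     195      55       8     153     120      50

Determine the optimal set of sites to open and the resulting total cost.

For any fixed open set, each neighborhood goes to its cheapest open site; total = fixed + service.
{South, East}: Pell→South 120, Kent→South 22, Milton→East 8, Galt→East 153, Wirral→South 50, Dover→East 50. Service 403; fixed 110; total 513.
{North, South, East}: Pell→South 120, Kent→South 22, Milton→East 8, Galt→East 153, Wirral→South 50, Dover→East 50. Service 403; fixed 162; total 565.
{North, East}: service 496 + fixed 121 = 617
{South}: service 607 + fixed 41 = 648
No other subset beats 513.

Open South and East; minimum total cost 513.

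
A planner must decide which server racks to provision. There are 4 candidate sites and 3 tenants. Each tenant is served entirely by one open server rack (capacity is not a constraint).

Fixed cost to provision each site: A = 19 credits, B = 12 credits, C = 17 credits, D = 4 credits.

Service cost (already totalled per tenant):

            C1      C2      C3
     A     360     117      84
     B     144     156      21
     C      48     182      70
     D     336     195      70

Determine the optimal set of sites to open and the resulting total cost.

Open A, B and C; minimum total cost 234.

For any fixed open set, each tenant goes to its cheapest open site; total = fixed + service.
{A, B, C}: C1→C 48, C2→A 117, C3→B 21. Service 186; fixed 48; total 234.
{A, B, C, D}: C1→C 48, C2→A 117, C3→B 21. Service 186; fixed 52; total 238.
{B, C}: service 225 + fixed 29 = 254
{D}: service 601 + fixed 4 = 605
No other subset beats 234.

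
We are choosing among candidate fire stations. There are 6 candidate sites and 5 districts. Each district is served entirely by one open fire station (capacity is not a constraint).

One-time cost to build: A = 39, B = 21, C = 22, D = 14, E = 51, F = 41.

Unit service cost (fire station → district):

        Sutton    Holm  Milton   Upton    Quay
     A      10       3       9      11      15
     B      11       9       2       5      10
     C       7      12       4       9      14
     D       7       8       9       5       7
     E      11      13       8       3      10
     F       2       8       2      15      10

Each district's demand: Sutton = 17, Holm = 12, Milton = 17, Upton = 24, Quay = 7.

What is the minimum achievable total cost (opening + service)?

Minimum total cost: 367

For any fixed open set, each district goes to its cheapest open site; total = fixed + service.
{A, D, F}: Sutton→F 2·17=34, Holm→A 3·12=36, Milton→F 2·17=34, Upton→D 5·24=120, Quay→D 7·7=49. Service 273; fixed 94; total 367.
{A, D, E, F}: Sutton→F 2·17=34, Holm→A 3·12=36, Milton→F 2·17=34, Upton→E 3·24=72, Quay→D 7·7=49. Service 225; fixed 145; total 370.
{A, E, F}: service 246 + fixed 131 = 377
{A, B, C, D, E, F}: service 225 + fixed 188 = 413
No other subset beats 367.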